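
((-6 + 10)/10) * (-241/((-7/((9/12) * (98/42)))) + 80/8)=281/10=28.10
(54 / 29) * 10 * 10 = 5400 / 29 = 186.21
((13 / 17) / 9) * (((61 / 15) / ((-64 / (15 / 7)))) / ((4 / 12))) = -0.03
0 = 0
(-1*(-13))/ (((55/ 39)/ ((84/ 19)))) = 42588/ 1045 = 40.75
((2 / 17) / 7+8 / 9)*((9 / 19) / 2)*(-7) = -1.50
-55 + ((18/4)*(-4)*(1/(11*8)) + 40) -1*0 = -15.20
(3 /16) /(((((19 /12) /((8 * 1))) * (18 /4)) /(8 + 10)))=72 /19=3.79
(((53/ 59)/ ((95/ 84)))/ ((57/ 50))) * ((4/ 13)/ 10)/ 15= 0.00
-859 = -859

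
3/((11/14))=42/11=3.82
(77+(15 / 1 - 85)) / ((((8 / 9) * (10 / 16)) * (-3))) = -21 / 5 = -4.20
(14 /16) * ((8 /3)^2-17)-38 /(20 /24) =-19531 /360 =-54.25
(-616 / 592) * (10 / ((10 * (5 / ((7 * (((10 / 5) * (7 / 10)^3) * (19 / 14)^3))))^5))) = -82.97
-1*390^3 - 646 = -59319646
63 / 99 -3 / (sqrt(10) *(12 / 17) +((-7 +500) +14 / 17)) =612 *sqrt(10) / 70474585 +97722500 / 155044087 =0.63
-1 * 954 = -954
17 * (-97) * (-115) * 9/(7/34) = 58028310/7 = 8289758.57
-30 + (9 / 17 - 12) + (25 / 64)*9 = -41295 / 1088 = -37.95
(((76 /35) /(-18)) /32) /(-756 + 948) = -19 /967680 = -0.00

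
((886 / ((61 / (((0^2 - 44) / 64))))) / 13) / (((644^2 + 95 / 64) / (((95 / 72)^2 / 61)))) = -43978825 / 832015259067096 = -0.00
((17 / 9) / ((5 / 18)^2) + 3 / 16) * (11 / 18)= 36179 / 2400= 15.07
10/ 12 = 0.83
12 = 12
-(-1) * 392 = 392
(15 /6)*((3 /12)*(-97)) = -485 /8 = -60.62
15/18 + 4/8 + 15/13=97/39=2.49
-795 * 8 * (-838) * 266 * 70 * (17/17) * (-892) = -88520868307200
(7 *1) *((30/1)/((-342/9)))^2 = 1575/361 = 4.36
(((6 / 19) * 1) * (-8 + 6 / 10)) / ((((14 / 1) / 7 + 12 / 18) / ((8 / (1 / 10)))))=-1332 / 19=-70.11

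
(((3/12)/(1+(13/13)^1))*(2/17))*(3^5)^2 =59049/68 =868.37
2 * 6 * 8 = 96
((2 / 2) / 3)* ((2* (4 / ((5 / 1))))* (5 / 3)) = 0.89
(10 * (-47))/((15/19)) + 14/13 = -23176/39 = -594.26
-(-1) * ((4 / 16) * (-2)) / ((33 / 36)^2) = -72 / 121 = -0.60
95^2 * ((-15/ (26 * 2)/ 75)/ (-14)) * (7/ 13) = 1805/ 1352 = 1.34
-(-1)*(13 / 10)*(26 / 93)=169 / 465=0.36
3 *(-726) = -2178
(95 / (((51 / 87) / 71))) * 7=1369235 / 17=80543.24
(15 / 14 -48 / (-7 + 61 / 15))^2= 7209225 / 23716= 303.98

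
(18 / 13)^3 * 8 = 46656 / 2197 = 21.24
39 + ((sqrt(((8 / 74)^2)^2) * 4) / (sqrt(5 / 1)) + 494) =64 * sqrt(5) / 6845 + 533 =533.02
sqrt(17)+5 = 9.12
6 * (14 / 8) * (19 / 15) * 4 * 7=1862 / 5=372.40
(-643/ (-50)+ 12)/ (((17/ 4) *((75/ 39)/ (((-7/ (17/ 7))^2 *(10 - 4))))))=465573108/ 3070625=151.62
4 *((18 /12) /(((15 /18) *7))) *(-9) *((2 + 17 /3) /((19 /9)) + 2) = -34668 /665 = -52.13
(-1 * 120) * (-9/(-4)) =-270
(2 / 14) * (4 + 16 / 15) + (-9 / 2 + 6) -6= -793 / 210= -3.78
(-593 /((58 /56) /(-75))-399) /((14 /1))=176247 /58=3038.74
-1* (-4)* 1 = 4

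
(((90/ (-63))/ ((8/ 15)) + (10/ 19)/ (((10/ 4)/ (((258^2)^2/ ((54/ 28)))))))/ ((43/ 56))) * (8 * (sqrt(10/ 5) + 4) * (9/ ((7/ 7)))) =37053019733616 * sqrt(2)/ 817 + 148212078934464/ 817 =245548301063.18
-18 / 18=-1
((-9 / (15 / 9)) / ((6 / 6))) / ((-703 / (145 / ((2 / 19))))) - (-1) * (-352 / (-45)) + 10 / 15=63503 / 3330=19.07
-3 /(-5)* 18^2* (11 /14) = 5346 /35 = 152.74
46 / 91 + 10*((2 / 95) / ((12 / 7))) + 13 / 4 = 80467 / 20748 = 3.88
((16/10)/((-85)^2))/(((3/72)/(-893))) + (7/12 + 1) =-1371097/433500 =-3.16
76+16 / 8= 78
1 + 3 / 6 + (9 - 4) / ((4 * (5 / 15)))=21 / 4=5.25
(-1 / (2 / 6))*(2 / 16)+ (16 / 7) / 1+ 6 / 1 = 443 / 56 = 7.91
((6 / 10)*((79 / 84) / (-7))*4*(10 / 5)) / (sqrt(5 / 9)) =-474*sqrt(5) / 1225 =-0.87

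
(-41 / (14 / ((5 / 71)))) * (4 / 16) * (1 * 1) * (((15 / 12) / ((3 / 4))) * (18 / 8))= -3075 / 15904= -0.19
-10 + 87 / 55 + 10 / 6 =-1114 / 165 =-6.75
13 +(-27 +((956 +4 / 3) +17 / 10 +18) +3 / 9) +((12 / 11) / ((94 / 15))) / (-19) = 283891823 / 294690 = 963.36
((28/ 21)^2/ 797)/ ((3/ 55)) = 880/ 21519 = 0.04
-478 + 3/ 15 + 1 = -2384/ 5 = -476.80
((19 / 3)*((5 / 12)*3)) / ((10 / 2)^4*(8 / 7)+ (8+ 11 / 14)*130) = 133 / 31188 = 0.00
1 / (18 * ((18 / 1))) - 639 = -207035 / 324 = -639.00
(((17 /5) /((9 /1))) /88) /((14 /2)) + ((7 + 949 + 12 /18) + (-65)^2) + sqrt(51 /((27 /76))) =2 * sqrt(323) /3 + 143635817 /27720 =5193.65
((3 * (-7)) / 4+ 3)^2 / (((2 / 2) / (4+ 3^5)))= 20007 / 16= 1250.44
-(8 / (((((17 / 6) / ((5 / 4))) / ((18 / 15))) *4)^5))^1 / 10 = -59049 / 1817416960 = -0.00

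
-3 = -3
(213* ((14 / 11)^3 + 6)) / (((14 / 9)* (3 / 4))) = 13712940 / 9317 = 1471.82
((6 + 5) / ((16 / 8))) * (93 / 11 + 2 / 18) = 424 / 9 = 47.11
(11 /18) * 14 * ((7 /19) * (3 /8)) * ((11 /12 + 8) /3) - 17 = -221399 /16416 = -13.49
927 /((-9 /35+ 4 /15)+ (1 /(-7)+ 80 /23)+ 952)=0.97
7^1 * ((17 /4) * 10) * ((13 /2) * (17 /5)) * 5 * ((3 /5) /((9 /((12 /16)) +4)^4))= 78897 /262144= 0.30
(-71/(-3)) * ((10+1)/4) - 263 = -2375/12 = -197.92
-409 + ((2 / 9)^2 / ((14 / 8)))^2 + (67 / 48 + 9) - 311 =-3650074847 / 5143824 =-709.60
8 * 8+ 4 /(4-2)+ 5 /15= 199 /3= 66.33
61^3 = 226981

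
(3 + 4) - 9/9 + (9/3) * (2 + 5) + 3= 30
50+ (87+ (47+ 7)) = 191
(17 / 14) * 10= 85 / 7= 12.14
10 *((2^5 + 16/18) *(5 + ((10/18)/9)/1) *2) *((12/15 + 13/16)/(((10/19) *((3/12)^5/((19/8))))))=6028388096/243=24808181.47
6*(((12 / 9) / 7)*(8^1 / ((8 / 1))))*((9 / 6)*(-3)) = -5.14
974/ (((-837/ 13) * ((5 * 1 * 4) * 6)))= -0.13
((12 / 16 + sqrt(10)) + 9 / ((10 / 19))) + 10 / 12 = sqrt(10) + 1121 / 60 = 21.85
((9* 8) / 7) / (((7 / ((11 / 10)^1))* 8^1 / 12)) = 2.42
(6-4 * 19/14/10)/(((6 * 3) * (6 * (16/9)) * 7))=191/47040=0.00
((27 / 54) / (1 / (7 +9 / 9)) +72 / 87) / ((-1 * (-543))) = 140 / 15747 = 0.01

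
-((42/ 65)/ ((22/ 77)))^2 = -21609/ 4225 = -5.11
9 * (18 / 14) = 11.57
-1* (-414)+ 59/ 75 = 31109/ 75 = 414.79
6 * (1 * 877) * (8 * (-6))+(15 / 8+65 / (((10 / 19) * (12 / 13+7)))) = -208108235 / 824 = -252558.54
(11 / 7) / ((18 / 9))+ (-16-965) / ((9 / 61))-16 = -93299 / 14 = -6664.21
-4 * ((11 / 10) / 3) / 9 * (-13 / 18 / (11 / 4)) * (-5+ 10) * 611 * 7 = 222404 / 243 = 915.24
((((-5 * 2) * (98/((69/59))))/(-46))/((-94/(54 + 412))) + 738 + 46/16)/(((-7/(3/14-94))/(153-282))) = -21917426878217/19492592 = -1124397.76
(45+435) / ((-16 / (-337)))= 10110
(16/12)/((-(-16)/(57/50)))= 19/200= 0.10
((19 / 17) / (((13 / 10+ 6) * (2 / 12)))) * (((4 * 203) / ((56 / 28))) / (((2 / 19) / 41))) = 180276180 / 1241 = 145266.87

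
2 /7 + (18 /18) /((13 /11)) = 103 /91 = 1.13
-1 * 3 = -3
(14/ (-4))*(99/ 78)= -231/ 52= -4.44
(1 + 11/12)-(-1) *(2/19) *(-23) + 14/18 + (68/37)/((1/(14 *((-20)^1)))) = -13016441/25308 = -514.32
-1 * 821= -821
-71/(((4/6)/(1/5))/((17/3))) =-1207/10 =-120.70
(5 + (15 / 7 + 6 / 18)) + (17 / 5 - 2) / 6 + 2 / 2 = 1829 / 210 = 8.71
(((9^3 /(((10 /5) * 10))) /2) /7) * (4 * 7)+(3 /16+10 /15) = 17701 /240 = 73.75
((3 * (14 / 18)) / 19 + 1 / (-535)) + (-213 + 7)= -6278282 / 30495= -205.88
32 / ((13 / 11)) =352 / 13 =27.08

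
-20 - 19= -39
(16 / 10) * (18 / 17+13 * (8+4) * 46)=195216 / 17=11483.29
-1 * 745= -745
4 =4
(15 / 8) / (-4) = -15 / 32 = -0.47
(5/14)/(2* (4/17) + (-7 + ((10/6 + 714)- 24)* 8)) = 0.00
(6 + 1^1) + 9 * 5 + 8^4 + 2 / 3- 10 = 12416 / 3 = 4138.67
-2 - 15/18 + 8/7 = -71/42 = -1.69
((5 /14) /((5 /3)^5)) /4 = 243 /35000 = 0.01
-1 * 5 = -5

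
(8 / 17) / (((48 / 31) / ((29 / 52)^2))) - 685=-188902409 / 275808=-684.91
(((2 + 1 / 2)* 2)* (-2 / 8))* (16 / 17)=-20 / 17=-1.18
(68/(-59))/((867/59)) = -4/51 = -0.08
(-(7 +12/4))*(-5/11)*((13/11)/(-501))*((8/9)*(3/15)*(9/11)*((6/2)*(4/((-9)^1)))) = 4160/2000493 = 0.00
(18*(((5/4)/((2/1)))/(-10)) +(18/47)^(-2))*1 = 3689/648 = 5.69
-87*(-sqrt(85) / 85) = 9.44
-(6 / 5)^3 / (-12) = 18 / 125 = 0.14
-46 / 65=-0.71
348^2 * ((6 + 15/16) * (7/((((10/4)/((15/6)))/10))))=58811130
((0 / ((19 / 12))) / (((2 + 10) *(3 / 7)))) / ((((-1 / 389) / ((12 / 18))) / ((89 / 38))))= 0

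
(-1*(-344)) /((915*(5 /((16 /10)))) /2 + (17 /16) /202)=1111808 /4620767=0.24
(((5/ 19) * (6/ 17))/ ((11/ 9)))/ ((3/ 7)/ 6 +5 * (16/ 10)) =3780/ 401489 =0.01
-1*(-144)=144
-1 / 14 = -0.07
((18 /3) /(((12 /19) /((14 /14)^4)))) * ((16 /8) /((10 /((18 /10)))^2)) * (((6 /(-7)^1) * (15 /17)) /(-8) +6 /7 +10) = 8022807 /1190000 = 6.74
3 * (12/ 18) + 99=101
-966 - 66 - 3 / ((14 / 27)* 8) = -1032.72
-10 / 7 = -1.43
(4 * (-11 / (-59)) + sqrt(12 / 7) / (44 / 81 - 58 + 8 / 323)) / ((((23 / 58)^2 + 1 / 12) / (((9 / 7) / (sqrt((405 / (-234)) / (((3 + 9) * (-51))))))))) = -1188166482 * sqrt(46410) / 111729133355 + 1998216 * sqrt(2210) / 1253455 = 72.65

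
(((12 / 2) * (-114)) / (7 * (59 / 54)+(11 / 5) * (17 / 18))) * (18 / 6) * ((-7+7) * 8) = 0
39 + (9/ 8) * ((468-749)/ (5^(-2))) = -62913/ 8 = -7864.12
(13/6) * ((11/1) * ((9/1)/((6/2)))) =143/2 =71.50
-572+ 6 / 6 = -571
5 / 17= 0.29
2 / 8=1 / 4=0.25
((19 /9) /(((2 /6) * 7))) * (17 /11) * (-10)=-13.98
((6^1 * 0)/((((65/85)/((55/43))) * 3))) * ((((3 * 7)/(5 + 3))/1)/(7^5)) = 0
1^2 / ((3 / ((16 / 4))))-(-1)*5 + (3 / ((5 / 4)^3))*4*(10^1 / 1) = 5083 / 75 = 67.77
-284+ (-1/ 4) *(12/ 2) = -571/ 2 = -285.50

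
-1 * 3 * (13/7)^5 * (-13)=14480427/16807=861.57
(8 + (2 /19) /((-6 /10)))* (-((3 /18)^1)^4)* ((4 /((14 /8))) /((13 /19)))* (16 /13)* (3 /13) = -7136 /1245699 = -0.01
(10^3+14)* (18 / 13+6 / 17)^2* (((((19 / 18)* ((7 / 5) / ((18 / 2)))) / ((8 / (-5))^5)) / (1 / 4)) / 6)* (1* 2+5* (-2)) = 665000 / 2601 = 255.67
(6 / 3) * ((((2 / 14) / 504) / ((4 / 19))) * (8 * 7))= 19 / 126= 0.15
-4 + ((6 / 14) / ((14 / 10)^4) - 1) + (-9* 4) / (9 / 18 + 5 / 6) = -535949 / 16807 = -31.89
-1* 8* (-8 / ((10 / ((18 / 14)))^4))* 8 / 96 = 2187 / 1500625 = 0.00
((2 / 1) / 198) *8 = 8 / 99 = 0.08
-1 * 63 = -63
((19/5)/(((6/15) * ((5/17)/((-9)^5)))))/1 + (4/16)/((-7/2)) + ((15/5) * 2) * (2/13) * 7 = -867810721/455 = -1907276.31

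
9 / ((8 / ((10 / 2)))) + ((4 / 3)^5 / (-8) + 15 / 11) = 6.46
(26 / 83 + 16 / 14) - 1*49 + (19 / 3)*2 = -60791 / 1743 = -34.88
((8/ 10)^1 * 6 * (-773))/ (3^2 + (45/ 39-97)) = 42.72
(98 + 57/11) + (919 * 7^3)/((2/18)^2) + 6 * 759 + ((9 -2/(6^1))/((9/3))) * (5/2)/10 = 5056372511/198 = 25537234.90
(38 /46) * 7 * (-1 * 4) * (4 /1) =-2128 /23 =-92.52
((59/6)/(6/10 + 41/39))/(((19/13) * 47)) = 49855/575092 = 0.09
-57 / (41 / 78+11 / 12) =-988 / 25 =-39.52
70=70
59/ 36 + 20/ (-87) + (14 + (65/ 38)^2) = 1727533/ 94221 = 18.33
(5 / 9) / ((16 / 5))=25 / 144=0.17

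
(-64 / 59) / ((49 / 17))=-1088 / 2891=-0.38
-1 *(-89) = 89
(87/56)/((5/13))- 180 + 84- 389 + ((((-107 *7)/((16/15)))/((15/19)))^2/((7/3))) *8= 3037281739/1120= 2711858.70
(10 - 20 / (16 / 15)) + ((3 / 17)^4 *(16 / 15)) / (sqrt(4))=-14615311 / 1670420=-8.75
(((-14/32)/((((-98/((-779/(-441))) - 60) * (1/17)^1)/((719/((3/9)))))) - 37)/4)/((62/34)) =831305219/59492224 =13.97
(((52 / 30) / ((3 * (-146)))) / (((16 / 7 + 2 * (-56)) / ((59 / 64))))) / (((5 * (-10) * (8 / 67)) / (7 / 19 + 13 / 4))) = -3956953 / 196340613120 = -0.00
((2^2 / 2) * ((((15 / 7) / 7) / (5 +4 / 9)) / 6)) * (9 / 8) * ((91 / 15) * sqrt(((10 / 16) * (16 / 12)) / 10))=117 * sqrt(3) / 5488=0.04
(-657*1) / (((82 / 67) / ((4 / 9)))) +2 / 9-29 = -98657 / 369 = -267.36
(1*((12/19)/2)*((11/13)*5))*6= 1980/247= 8.02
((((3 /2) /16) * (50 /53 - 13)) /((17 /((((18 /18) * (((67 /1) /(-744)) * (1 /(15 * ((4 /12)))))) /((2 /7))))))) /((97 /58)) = 8691039 /3467912960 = 0.00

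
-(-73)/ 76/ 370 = 73/ 28120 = 0.00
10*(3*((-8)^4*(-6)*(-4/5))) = 589824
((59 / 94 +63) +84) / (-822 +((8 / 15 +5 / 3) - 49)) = -69385 / 408336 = -0.17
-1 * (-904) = 904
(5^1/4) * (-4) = -5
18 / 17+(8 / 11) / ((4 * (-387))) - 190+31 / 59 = -804494123 / 4269771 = -188.42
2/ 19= 0.11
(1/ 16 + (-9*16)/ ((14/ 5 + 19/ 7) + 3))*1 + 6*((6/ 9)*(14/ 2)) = 26581/ 2384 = 11.15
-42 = -42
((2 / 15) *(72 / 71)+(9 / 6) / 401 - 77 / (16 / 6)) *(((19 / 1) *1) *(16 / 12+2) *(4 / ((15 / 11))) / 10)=-2279894683 / 4270650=-533.85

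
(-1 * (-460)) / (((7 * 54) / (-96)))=-7360 / 63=-116.83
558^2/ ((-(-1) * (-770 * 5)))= -155682/ 1925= -80.87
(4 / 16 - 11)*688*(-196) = 1449616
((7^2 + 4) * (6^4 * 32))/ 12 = 183168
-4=-4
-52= -52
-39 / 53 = -0.74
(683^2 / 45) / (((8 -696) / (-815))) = 76037707 / 6192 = 12279.99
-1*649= -649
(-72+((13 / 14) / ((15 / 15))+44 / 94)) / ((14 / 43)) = -1997651 / 9212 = -216.85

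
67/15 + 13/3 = 8.80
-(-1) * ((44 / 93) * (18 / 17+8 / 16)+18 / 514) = 313891 / 406317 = 0.77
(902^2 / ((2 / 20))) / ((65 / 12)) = 1502038.15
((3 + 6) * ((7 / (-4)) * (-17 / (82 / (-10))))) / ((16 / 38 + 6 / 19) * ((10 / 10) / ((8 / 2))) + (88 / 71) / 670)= -2420004825 / 13789694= -175.49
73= 73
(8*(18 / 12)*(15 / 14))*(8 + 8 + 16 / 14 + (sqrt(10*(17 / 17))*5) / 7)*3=1350*sqrt(10) / 49 + 32400 / 49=748.35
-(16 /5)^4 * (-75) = 196608 /25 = 7864.32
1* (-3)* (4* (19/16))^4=-390963/256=-1527.20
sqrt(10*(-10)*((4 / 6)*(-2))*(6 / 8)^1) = 10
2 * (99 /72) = 11 /4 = 2.75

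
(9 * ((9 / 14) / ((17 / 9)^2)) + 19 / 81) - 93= -29870203 / 327726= -91.14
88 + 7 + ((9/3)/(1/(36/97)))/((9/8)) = 95.99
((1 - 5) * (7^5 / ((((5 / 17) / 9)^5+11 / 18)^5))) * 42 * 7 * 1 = -2620192930666547558004283434024570454705060556878274011355749632 / 11298916039430731604510942757878303240736043618362048757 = -231897725.54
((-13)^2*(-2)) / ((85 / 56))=-18928 / 85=-222.68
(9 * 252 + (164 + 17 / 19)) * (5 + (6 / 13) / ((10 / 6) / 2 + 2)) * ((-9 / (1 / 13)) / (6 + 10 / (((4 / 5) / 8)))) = -13864.26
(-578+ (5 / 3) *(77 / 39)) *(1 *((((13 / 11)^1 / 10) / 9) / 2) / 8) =-67241 / 142560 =-0.47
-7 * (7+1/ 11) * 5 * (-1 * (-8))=-21840/ 11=-1985.45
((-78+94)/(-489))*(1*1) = -16/489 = -0.03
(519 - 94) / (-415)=-85 / 83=-1.02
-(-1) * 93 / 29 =93 / 29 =3.21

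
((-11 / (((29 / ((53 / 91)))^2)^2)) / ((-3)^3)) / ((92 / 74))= 3211425767 / 60239194602872922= 0.00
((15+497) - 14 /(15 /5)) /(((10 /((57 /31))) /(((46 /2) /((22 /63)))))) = 20951091 /3410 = 6144.01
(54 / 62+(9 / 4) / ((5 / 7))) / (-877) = -2493 / 543740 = -0.00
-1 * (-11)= 11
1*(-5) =-5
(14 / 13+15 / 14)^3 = 59776471 / 6028568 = 9.92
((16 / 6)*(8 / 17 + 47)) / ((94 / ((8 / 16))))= 0.67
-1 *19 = -19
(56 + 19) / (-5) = -15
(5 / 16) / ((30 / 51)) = 17 / 32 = 0.53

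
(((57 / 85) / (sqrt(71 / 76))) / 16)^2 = 61731 / 32830400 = 0.00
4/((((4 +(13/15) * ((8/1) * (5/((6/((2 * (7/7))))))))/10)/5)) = 90/7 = 12.86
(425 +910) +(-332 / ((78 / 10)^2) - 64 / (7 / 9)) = 13279549 / 10647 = 1247.26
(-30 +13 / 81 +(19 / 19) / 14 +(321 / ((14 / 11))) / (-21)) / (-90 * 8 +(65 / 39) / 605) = 20063978 / 345777957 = 0.06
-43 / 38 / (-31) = 43 / 1178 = 0.04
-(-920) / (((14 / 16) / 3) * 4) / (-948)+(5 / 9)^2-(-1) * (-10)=-471365 / 44793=-10.52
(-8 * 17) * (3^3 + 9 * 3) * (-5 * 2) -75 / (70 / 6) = 514035 / 7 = 73433.57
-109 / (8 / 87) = -9483 / 8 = -1185.38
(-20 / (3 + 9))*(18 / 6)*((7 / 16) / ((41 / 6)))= -105 / 328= -0.32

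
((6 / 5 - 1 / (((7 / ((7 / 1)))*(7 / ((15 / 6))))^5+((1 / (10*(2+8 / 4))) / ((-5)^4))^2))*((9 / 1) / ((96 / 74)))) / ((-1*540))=-11881880300111 / 774466560007200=-0.02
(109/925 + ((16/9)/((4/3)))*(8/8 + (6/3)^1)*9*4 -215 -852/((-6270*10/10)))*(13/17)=-177801312/3286525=-54.10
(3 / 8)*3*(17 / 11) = 153 / 88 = 1.74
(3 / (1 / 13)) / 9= 13 / 3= 4.33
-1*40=-40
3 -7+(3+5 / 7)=-2 / 7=-0.29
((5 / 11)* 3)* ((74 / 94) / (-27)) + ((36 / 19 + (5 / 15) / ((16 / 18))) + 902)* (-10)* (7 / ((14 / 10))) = -15988768985 / 353628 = -45213.53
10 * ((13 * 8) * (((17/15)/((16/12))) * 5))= 4420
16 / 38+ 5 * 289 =27463 / 19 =1445.42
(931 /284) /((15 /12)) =931 /355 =2.62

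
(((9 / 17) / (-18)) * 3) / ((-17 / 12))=18 / 289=0.06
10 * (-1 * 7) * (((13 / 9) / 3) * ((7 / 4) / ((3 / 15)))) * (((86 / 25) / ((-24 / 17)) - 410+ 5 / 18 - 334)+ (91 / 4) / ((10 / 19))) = 805983997 / 3888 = 207300.41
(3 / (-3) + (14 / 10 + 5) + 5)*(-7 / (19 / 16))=-5824 / 95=-61.31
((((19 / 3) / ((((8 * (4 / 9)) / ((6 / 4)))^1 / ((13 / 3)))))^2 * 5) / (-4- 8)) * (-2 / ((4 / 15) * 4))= 13727025 / 131072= 104.73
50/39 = 1.28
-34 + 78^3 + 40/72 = 474518.56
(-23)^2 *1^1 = 529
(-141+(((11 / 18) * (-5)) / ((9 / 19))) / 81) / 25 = -1851247 / 328050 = -5.64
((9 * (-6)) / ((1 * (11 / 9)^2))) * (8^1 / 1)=-34992 / 121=-289.19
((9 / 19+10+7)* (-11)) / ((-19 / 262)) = 956824 / 361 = 2650.48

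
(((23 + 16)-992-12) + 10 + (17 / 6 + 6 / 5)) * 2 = -28529 / 15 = -1901.93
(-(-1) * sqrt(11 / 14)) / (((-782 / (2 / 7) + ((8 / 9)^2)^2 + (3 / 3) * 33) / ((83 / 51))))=-181521 * sqrt(154) / 4221369824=-0.00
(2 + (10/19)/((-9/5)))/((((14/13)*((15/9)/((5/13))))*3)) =0.12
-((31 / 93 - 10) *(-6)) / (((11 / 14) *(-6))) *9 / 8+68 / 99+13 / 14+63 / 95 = 385901 / 23940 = 16.12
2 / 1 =2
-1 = -1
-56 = -56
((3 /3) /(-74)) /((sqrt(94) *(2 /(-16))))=2 *sqrt(94) /1739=0.01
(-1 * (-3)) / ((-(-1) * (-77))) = -3 / 77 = -0.04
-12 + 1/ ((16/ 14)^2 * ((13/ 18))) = -4551/ 416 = -10.94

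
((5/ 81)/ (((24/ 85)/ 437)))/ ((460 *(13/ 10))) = 8075/ 50544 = 0.16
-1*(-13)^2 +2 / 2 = -168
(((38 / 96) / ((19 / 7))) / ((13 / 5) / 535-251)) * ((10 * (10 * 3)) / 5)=-13375 / 383664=-0.03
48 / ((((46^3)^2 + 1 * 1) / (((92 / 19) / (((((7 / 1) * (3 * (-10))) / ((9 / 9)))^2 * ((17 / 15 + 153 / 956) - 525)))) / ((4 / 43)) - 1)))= -1678027680256 / 331210346103021239855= -0.00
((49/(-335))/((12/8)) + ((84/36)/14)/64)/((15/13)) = -0.08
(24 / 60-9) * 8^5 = -1409024 / 5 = -281804.80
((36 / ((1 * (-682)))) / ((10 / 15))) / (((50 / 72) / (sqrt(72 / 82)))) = -5832 * sqrt(41) / 349525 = -0.11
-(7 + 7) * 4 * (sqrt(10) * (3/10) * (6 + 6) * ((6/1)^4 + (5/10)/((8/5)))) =-1306683 * sqrt(10)/5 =-826418.89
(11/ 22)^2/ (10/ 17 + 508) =17/ 34584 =0.00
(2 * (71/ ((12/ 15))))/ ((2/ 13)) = 4615/ 4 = 1153.75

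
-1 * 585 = -585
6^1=6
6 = 6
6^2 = 36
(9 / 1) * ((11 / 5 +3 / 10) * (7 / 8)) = 315 / 16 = 19.69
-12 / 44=-3 / 11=-0.27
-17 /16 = -1.06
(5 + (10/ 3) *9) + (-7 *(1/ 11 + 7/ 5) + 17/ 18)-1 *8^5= -32415067/ 990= -32742.49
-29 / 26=-1.12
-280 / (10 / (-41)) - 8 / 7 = 1146.86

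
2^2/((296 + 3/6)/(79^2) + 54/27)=49928/25557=1.95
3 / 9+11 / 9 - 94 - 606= -6286 / 9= -698.44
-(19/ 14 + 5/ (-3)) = 13/ 42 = 0.31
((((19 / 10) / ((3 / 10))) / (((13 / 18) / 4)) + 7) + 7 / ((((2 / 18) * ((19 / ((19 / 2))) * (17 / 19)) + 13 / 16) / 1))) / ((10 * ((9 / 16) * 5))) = 1.74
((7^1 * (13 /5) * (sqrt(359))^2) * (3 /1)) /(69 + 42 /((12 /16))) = 98007 /625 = 156.81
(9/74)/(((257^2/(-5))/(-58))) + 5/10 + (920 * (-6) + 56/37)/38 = -144.72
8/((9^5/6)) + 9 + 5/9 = 188098/19683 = 9.56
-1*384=-384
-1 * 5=-5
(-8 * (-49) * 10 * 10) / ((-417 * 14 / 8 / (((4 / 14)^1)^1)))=-6400 / 417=-15.35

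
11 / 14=0.79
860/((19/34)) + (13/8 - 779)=115759/152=761.57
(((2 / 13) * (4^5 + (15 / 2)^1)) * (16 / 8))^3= 70240512376 / 2197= 31971102.58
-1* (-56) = 56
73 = 73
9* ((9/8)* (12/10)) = 243/20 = 12.15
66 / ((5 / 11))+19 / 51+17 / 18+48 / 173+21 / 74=720207548 / 4896765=147.08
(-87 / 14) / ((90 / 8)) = -58 / 105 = -0.55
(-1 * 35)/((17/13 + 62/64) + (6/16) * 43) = -2912/1531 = -1.90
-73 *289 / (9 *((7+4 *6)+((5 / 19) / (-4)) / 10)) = -3206744 / 42399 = -75.63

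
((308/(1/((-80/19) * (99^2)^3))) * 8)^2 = 34441631527108152557738597607014400/361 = 95406181515535048636395010000000.00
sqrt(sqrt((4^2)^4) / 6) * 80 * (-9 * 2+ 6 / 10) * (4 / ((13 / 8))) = -118784 * sqrt(6) / 13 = -22381.55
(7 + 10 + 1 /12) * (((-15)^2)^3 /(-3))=-259453125 /4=-64863281.25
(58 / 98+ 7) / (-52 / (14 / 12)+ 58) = 186 / 329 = 0.57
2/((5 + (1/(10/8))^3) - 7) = -125/93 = -1.34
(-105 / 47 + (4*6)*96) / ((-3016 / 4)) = -108183 / 35438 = -3.05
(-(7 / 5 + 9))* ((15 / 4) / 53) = -39 / 53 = -0.74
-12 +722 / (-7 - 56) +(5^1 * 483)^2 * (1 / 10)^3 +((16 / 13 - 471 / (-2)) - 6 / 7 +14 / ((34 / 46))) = 3376928687 / 556920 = 6063.58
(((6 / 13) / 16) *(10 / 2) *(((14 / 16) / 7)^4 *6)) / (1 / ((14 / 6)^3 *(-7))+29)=108045 / 14824669184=0.00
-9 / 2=-4.50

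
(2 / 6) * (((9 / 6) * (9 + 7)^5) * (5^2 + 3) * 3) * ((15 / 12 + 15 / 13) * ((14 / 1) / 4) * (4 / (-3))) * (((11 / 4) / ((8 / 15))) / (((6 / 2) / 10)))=-110387200000 / 13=-8491323076.92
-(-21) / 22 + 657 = 14475 / 22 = 657.95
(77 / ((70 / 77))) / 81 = 847 / 810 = 1.05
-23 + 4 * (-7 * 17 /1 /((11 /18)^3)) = -2806645 /1331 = -2108.67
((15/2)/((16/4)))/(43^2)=15/14792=0.00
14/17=0.82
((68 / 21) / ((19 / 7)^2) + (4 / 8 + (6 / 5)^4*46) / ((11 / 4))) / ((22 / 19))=131441381 / 4310625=30.49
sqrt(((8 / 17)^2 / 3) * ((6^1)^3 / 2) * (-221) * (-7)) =48 * sqrt(1547) / 17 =111.05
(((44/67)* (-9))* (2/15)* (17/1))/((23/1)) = -0.58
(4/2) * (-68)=-136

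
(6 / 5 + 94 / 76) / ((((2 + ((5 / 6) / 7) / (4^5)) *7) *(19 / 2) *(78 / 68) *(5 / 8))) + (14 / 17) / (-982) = 0.02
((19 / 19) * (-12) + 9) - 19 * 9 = -174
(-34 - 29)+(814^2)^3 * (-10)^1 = -2909018139426847423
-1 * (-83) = 83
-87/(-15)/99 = 29/495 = 0.06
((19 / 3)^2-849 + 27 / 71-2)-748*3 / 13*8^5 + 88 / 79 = -3712469367241 / 656253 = -5657070.32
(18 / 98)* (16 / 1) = 144 / 49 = 2.94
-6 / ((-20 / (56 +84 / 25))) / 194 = 1113 / 12125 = 0.09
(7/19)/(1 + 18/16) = 56/323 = 0.17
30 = 30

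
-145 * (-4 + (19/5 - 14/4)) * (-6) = -3219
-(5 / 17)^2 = -25 / 289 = -0.09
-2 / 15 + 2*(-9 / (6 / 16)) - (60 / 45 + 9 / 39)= -9691 / 195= -49.70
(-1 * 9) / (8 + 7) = -3 / 5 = -0.60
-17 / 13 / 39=-17 / 507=-0.03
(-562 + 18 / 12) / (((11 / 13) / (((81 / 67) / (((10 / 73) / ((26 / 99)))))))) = -124467993 / 81070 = -1535.32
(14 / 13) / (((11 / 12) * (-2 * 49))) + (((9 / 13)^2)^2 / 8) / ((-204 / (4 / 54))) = -7177245 / 598181584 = -0.01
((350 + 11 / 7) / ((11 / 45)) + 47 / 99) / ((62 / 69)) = 11465891 / 7161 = 1601.16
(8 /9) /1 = 0.89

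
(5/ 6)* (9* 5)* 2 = 75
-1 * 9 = -9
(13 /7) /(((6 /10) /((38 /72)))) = 1235 /756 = 1.63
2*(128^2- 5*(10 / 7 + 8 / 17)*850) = 116376 / 7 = 16625.14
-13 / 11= -1.18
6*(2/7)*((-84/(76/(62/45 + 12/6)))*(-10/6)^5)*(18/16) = 92.59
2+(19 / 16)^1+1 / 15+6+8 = 4141 / 240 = 17.25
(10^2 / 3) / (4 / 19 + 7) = 4.62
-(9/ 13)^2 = -81/ 169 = -0.48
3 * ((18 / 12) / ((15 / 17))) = 51 / 10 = 5.10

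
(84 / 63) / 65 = 4 / 195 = 0.02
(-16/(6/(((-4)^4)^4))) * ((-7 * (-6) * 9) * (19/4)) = -20564303413248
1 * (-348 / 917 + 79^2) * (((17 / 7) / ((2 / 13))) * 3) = 3794116287 / 12838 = 295537.96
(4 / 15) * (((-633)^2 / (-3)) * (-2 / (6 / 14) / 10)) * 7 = 8726116 / 75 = 116348.21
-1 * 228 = -228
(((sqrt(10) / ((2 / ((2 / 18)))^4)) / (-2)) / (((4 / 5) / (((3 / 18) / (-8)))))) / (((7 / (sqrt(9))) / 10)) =25 * sqrt(10) / 47029248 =0.00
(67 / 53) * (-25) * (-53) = 1675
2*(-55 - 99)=-308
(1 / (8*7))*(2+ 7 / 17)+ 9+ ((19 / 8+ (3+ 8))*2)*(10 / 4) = 36137 / 476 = 75.92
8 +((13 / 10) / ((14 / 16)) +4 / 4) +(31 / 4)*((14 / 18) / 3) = 47231 / 3780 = 12.49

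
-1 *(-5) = 5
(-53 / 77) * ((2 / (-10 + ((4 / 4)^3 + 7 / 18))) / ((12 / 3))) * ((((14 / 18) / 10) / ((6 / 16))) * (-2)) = -0.02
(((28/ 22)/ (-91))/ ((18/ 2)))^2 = 4/ 1656369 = 0.00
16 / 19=0.84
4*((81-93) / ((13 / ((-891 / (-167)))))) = -42768 / 2171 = -19.70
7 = 7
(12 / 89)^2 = 144 / 7921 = 0.02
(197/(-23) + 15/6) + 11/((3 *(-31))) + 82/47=-892495/201066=-4.44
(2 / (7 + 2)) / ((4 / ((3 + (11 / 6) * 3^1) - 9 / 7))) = 101 / 252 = 0.40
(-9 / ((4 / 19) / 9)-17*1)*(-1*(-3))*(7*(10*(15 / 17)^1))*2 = -148883.82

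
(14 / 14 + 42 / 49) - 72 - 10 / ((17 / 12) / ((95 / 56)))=-1396 / 17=-82.12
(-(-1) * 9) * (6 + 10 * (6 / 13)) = 1242 / 13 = 95.54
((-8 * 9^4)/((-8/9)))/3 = 19683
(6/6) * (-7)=-7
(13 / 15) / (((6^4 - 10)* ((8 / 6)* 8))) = 13 / 205760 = 0.00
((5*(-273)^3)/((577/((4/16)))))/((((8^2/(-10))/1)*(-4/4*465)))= -33910695/2289536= -14.81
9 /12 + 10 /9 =67 /36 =1.86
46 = 46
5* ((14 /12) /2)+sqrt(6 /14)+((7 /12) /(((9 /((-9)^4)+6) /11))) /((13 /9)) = sqrt(21) /7+178273 /48750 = 4.31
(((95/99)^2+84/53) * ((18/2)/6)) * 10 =6508045/173151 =37.59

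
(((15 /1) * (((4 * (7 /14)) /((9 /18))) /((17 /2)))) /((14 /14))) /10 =12 /17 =0.71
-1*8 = -8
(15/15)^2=1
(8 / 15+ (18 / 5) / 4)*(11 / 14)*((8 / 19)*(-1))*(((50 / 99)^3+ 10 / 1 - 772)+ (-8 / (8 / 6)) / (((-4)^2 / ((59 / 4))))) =1024583090777 / 2815631280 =363.89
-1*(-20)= 20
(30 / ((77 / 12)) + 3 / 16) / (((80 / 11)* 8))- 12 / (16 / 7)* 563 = -211862169 / 71680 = -2955.67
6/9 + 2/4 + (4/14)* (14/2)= 3.17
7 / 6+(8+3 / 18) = 28 / 3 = 9.33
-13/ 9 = -1.44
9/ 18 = 1/ 2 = 0.50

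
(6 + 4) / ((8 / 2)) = 5 / 2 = 2.50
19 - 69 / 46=35 / 2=17.50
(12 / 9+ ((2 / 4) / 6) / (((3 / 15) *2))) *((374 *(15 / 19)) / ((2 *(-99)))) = -3145 / 1368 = -2.30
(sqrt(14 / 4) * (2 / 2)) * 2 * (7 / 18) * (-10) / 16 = -35 * sqrt(14) / 144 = -0.91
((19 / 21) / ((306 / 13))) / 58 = 247 / 372708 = 0.00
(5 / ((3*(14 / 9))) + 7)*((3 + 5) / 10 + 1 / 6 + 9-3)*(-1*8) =-47234 / 105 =-449.85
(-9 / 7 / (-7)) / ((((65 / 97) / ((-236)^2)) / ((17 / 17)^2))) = 48622608 / 3185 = 15266.12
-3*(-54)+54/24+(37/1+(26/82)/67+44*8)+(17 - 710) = -1535521/10988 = -139.75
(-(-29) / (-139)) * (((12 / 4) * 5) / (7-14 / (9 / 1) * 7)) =783 / 973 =0.80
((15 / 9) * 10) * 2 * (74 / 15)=1480 / 9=164.44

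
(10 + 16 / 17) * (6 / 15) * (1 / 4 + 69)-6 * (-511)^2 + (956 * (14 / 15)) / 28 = -399429721 / 255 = -1566391.06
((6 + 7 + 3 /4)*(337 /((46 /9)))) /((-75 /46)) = -11121 /20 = -556.05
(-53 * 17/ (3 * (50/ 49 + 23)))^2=1949134201/ 12467961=156.33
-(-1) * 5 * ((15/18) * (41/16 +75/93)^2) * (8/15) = 1551245/61504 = 25.22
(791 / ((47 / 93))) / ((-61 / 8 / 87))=-51199848 / 2867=-17858.34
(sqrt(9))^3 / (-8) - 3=-51 / 8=-6.38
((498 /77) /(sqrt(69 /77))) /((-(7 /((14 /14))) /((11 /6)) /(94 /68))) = -3901 * sqrt(5313) /114954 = -2.47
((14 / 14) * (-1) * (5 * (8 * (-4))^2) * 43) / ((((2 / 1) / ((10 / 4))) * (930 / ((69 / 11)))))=-632960 / 341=-1856.19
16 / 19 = 0.84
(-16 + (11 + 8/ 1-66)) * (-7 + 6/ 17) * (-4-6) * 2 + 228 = -8147.29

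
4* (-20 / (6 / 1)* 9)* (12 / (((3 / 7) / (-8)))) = 26880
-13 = -13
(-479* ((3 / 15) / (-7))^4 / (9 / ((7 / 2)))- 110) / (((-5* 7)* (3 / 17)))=7215870643 / 405168750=17.81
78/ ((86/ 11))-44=-1463/ 43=-34.02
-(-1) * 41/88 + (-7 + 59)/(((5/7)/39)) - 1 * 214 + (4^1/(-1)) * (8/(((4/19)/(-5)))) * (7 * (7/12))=7562279/1320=5729.00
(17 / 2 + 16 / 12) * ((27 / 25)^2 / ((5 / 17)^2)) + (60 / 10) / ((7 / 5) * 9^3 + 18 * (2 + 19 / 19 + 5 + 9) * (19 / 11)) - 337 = -181418089157 / 887531250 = -204.41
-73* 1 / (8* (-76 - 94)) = 73 / 1360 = 0.05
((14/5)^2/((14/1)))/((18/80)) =112/45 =2.49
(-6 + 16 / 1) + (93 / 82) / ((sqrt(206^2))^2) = 34797613 / 3479752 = 10.00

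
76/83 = 0.92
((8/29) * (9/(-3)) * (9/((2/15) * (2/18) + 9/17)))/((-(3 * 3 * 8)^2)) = 765/289768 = 0.00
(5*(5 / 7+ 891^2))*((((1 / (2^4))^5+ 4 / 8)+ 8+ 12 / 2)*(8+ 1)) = 950548553659305 / 1835008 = 518007852.64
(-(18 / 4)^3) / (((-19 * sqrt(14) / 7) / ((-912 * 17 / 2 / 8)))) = -8694.44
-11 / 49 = -0.22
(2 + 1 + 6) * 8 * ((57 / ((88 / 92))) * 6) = 283176 / 11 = 25743.27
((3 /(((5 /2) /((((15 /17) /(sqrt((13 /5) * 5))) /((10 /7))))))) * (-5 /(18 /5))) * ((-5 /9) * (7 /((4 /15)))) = 6125 * sqrt(13) /5304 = 4.16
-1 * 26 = -26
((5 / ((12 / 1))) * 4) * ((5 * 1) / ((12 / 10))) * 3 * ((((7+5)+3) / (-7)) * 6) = -267.86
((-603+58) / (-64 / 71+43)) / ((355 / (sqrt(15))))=-109* sqrt(15) / 2989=-0.14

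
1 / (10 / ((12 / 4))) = 3 / 10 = 0.30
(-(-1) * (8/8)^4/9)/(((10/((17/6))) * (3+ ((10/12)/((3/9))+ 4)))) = 17/5130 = 0.00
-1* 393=-393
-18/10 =-9/5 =-1.80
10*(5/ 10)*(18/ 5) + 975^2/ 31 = 951183/ 31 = 30683.32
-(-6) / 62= 3 / 31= 0.10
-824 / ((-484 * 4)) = 103 / 242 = 0.43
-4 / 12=-1 / 3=-0.33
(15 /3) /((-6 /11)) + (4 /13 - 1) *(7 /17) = -12533 /1326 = -9.45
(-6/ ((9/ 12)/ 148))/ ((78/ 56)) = -33152/ 39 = -850.05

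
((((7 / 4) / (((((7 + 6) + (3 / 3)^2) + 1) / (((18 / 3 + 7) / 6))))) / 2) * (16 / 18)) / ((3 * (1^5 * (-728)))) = -1 / 19440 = -0.00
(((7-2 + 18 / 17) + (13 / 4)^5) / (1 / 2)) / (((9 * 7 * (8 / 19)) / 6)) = 5806267 / 34816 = 166.77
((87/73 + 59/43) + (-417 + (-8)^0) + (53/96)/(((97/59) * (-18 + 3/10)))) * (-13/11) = 235666171039/482301072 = 488.63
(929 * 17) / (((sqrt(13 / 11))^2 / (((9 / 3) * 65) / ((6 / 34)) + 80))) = 205861755 / 13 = 15835519.62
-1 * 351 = -351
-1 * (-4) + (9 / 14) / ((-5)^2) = 1409 / 350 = 4.03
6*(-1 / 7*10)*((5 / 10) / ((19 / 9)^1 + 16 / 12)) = -270 / 217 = -1.24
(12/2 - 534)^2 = 278784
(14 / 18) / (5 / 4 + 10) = 28 / 405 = 0.07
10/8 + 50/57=485/228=2.13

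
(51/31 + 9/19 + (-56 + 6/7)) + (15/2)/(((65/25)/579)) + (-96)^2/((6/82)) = 13675159703/107198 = 127569.17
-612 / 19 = -32.21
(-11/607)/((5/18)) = -198/3035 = -0.07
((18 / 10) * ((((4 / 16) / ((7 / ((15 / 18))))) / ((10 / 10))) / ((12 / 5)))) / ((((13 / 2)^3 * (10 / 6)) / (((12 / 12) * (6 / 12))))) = 3 / 123032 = 0.00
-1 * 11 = -11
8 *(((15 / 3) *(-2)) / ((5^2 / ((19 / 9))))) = -304 / 45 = -6.76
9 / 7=1.29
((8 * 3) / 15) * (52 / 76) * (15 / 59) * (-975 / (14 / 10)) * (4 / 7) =-6084000 / 54929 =-110.76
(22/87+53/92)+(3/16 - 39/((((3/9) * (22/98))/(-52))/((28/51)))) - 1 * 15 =88998111317/5986992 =14865.25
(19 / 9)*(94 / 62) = 893 / 279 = 3.20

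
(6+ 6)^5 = 248832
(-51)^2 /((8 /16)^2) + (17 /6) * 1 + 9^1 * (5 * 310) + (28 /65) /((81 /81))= 9499333 /390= 24357.26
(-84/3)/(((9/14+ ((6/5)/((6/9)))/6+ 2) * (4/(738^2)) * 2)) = -66718890/103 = -647756.21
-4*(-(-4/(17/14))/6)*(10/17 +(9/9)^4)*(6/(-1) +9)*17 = -3024/17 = -177.88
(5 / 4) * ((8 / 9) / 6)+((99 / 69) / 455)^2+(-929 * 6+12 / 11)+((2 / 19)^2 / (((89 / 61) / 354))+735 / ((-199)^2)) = -5570.02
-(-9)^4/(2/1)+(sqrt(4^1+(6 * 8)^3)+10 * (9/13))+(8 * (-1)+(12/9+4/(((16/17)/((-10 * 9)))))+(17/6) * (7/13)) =-285575/78+2 * sqrt(27649) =-3328.66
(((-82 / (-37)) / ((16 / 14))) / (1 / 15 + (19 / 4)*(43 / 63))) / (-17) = -90405 / 2622301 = -0.03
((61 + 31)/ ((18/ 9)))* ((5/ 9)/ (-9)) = -230/ 81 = -2.84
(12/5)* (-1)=-12/5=-2.40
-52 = -52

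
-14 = -14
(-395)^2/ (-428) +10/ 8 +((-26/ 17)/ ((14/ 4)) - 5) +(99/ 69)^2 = -4939637303/ 13471514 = -366.67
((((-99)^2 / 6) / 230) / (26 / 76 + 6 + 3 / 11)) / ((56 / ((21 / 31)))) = 2048409 / 157715600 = 0.01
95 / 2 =47.50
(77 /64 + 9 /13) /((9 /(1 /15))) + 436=48973097 /112320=436.01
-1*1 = -1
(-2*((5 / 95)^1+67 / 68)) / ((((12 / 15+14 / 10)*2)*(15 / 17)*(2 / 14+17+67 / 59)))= -184611 / 6310964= -0.03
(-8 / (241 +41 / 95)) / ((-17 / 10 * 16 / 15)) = 7125 / 389912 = 0.02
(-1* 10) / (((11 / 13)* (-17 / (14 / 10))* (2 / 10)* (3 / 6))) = 1820 / 187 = 9.73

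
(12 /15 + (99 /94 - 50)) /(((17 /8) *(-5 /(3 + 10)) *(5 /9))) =10590372 /99875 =106.04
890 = 890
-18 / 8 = -9 / 4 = -2.25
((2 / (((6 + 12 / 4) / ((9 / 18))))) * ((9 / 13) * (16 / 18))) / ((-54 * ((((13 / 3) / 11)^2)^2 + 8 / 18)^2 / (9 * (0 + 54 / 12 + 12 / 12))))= -1145962577826 / 4013522184997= -0.29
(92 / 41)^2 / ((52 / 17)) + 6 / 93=1158838 / 677443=1.71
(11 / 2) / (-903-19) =-11 / 1844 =-0.01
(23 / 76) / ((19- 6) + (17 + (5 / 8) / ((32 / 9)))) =1472 / 146775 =0.01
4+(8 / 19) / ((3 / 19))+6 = 38 / 3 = 12.67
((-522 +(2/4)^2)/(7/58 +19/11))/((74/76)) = -12649307/43623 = -289.97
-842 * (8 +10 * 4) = -40416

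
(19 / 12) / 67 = 19 / 804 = 0.02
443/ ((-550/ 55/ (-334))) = 73981/ 5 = 14796.20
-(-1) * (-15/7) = -15/7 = -2.14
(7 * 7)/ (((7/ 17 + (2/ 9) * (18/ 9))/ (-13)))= -97461/ 131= -743.98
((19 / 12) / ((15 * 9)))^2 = 361 / 2624400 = 0.00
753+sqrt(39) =759.24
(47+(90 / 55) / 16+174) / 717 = 19457 / 63096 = 0.31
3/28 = 0.11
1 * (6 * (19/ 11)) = 114/ 11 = 10.36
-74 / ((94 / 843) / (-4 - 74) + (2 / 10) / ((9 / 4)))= -846.11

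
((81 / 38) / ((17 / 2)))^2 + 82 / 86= 4559612 / 4486147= 1.02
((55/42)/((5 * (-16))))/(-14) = 11/9408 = 0.00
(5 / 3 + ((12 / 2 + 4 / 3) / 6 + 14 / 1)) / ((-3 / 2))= -304 / 27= -11.26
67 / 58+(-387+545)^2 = 24965.16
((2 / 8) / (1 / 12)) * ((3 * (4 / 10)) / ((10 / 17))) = 153 / 25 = 6.12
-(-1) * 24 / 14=12 / 7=1.71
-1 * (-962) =962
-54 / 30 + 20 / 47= -323 / 235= -1.37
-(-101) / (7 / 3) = 303 / 7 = 43.29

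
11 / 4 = 2.75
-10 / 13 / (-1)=10 / 13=0.77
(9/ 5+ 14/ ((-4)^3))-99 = -97.42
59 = 59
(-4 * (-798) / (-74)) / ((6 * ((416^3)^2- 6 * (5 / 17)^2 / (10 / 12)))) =-2023 / 1458397643698146506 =-0.00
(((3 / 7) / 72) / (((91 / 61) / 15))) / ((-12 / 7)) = -305 / 8736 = -0.03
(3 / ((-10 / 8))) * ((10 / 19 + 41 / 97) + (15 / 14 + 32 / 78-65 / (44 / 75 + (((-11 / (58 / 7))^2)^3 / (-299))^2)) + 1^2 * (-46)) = 370.32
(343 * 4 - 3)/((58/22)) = 15059/29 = 519.28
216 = 216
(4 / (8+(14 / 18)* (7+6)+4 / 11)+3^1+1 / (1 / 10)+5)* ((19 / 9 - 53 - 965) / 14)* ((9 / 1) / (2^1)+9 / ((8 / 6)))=-761566185 / 51212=-14870.85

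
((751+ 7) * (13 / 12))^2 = 24275329 / 36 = 674314.69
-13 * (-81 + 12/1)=897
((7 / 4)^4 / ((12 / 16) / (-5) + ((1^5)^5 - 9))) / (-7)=1715 / 10432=0.16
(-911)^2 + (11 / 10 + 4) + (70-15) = 8299811 / 10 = 829981.10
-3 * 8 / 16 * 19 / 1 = -57 / 2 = -28.50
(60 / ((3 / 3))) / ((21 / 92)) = 1840 / 7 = 262.86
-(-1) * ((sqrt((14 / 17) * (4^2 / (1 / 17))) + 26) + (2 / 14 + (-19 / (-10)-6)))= 4 * sqrt(14) + 1543 / 70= 37.01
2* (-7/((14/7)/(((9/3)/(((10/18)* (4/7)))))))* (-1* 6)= 3969/10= 396.90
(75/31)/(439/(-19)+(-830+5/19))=-1425/502324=-0.00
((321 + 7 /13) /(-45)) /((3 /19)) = -15884 /351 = -45.25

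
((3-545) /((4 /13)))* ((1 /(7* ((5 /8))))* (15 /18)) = -7046 /21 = -335.52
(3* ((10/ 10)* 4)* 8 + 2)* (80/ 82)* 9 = 35280/ 41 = 860.49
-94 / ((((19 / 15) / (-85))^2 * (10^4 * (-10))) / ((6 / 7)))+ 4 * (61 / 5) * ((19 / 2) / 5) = 96.35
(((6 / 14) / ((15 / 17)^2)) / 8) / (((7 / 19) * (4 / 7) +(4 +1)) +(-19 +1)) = -5491 / 1020600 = -0.01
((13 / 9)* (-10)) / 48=-65 / 216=-0.30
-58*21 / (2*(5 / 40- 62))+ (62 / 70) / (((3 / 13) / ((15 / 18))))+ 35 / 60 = 188831 / 13860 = 13.62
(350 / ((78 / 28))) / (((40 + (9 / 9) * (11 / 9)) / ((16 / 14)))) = 2400 / 689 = 3.48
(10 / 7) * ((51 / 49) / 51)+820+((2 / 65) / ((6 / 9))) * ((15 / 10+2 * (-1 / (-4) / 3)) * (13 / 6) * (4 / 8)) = 3375583 / 4116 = 820.11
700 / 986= 350 / 493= 0.71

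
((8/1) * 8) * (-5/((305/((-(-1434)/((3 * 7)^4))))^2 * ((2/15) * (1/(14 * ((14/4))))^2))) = -7311488/2170991403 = -0.00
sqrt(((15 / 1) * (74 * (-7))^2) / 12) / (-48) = -259 * sqrt(5) / 48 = -12.07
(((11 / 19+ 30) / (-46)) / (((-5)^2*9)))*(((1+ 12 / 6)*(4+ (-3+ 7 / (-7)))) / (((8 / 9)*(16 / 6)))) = 0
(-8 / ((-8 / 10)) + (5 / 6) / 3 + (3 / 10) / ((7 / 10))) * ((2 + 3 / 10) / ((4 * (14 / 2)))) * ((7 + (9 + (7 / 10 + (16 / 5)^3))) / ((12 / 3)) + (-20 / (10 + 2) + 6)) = 1554483727 / 105840000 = 14.69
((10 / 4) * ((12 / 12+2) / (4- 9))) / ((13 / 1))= -3 / 26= -0.12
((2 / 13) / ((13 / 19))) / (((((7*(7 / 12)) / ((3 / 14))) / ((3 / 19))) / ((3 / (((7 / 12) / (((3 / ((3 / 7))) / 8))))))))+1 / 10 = 62827 / 579670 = 0.11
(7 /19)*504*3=10584 /19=557.05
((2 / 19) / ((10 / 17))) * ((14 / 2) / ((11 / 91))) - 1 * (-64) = 77709 / 1045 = 74.36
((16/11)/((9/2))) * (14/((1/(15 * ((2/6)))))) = 2240/99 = 22.63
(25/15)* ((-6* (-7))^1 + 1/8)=70.21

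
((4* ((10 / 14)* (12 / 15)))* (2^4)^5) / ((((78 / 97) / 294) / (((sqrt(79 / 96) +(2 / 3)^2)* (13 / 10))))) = 22783459328 / 45 +711983104* sqrt(474) / 15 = 1539697054.89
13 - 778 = -765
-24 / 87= -8 / 29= -0.28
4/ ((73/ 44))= 176/ 73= 2.41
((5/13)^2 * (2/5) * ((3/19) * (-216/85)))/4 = -324/54587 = -0.01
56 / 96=7 / 12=0.58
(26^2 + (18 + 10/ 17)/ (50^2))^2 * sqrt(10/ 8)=51589441091241 * sqrt(5)/ 225781250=510925.94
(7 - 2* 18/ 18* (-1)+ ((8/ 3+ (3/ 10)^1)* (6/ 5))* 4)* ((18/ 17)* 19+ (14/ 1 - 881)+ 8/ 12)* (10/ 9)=-50148434/ 2295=-21851.17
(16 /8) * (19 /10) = 19 /5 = 3.80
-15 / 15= -1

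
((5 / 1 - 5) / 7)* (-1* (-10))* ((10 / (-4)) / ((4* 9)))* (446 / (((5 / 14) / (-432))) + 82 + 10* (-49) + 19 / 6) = 0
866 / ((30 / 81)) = 2338.20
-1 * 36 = -36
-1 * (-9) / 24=0.38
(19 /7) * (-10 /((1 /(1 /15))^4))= -0.00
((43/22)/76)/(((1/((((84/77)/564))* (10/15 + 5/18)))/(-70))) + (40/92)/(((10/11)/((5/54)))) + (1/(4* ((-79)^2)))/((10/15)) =68771294917/1675107192132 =0.04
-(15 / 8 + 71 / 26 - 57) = 5449 / 104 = 52.39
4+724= 728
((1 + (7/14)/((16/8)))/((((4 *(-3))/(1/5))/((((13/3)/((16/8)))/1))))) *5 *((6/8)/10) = -13/768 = -0.02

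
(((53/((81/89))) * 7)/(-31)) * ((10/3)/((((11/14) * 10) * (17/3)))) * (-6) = 924532/156519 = 5.91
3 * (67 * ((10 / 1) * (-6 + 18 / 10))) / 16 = -4221 / 8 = -527.62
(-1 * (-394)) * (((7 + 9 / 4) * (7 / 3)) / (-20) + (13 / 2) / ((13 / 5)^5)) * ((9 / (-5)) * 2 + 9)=-12450536127 / 5712200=-2179.64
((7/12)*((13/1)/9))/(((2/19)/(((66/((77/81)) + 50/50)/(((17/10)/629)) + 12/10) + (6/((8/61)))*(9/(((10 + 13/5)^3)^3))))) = 74541603704325338260147/357344323585230240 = 208598.82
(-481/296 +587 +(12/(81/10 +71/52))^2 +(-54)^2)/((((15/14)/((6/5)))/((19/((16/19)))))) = 88520.36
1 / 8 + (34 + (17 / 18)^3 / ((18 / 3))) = 1199015 / 34992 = 34.27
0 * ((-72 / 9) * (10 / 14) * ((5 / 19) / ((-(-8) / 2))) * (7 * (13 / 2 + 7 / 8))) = 0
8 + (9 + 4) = 21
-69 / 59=-1.17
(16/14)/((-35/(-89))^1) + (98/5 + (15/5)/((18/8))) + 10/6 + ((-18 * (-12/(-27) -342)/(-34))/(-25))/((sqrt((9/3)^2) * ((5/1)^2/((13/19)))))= 758868263/29675625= 25.57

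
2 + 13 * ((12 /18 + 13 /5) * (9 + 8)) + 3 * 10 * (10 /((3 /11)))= 27359 /15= 1823.93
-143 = -143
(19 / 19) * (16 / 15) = 16 / 15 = 1.07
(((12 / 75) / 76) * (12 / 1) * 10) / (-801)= -8 / 25365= -0.00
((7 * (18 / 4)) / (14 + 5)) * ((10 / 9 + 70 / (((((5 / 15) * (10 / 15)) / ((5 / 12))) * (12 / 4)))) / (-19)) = -595 / 152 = -3.91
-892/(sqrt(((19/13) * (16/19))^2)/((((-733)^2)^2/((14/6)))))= -89665905229433.46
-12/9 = -4/3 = -1.33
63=63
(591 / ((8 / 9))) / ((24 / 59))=104607 / 64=1634.48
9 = 9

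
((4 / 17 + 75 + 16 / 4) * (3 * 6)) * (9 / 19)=218214 / 323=675.59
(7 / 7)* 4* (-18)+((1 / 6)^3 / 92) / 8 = -11446271 / 158976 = -72.00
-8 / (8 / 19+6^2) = -38 / 173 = -0.22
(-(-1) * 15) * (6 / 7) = 90 / 7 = 12.86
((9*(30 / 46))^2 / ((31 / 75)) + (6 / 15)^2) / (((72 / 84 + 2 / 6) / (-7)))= -5032908237 / 10249375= -491.05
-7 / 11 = -0.64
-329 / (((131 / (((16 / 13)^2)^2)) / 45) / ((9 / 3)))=-2910781440 / 3741491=-777.97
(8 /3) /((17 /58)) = 464 /51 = 9.10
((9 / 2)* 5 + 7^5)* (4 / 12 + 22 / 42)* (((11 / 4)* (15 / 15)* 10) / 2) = 5553735 / 28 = 198347.68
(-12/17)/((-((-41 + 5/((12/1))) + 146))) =144/21505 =0.01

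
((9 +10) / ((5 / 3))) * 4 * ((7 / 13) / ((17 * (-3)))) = -532 / 1105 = -0.48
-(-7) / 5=7 / 5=1.40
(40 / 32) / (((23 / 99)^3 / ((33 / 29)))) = 160099335 / 1411372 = 113.44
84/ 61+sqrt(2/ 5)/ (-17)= 84/ 61 -sqrt(10)/ 85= 1.34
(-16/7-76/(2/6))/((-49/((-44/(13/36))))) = -196416/343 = -572.64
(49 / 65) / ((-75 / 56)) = -0.56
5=5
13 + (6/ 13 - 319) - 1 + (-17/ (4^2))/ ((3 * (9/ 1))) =-1721741/ 5616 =-306.58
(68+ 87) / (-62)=-5 / 2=-2.50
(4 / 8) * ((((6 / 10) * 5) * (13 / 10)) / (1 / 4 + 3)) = 3 / 5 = 0.60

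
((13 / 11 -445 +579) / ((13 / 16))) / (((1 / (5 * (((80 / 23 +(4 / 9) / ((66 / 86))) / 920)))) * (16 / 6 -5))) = -6340568 / 4032567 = -1.57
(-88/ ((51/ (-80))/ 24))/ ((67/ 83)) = 4674560/ 1139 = 4104.09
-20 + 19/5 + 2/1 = -71/5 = -14.20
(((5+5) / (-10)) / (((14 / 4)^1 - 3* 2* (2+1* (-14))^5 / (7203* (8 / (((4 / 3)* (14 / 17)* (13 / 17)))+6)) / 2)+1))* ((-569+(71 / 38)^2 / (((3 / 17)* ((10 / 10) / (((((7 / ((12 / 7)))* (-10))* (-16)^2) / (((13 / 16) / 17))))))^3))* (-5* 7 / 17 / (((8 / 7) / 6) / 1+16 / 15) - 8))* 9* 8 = -73668548809624948369658555136375452 / 178495588066653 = -412719157977820596512.24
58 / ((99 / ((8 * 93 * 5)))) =71920 / 33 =2179.39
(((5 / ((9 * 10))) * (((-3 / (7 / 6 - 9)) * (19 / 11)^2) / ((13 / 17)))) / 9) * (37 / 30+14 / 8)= 1098523 / 39922740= 0.03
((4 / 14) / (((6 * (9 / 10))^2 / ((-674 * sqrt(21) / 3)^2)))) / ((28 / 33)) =62462950 / 5103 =12240.44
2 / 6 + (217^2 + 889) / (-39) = -47965 / 39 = -1229.87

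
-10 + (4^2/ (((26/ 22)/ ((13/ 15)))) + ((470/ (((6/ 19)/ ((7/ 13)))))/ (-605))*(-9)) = 322193/ 23595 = 13.66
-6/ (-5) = 6/ 5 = 1.20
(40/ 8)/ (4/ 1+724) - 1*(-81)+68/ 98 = 416347/ 5096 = 81.70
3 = 3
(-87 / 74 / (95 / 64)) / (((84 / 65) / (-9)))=27144 / 4921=5.52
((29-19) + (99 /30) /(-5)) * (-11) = -5137 /50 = -102.74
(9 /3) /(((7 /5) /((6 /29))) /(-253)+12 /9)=22770 /9917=2.30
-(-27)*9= 243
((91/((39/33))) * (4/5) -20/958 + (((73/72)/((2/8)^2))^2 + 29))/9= 68623717/1745955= 39.30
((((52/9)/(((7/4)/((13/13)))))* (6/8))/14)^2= 676/21609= 0.03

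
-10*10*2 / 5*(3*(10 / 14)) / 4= -150 / 7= -21.43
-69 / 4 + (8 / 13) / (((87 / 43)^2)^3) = -388760418687505 / 22548562452468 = -17.24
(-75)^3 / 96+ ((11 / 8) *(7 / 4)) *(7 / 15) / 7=-1054649 / 240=-4394.37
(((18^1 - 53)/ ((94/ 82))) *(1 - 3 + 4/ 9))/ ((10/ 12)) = 8036/ 141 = 56.99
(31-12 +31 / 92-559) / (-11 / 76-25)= 943331 / 43953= 21.46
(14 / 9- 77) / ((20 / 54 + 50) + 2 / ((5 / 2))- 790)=10185 / 99742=0.10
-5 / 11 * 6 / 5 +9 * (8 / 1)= 786 / 11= 71.45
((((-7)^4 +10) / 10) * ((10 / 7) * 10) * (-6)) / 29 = -144660 / 203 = -712.61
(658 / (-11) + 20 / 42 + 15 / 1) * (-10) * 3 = 102430 / 77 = 1330.26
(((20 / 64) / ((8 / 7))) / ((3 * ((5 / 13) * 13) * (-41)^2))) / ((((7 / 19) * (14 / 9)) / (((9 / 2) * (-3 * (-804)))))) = 0.21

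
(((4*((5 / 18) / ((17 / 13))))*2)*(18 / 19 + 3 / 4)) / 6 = 2795 / 5814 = 0.48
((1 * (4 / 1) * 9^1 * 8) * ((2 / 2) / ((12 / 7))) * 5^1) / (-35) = -24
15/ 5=3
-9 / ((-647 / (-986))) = -8874 / 647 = -13.72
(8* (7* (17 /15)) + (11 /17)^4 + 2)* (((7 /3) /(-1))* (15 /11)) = -208.86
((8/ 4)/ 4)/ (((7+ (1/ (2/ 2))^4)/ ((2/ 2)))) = 1/ 16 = 0.06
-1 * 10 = -10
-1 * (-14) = 14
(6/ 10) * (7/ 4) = 21/ 20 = 1.05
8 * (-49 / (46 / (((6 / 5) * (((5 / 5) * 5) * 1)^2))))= -255.65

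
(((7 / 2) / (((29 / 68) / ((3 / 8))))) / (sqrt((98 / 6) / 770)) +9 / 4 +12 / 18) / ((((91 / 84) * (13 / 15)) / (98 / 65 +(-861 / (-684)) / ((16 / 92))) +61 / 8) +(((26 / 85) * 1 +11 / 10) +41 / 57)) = 58609755050 / 198084945637 +256208357790 * sqrt(2310) / 5744463423473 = 2.44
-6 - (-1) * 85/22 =-47/22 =-2.14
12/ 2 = 6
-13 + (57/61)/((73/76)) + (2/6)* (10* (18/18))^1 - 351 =-4805150/13359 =-359.69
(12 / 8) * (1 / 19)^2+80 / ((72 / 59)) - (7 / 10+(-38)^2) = -22404134 / 16245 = -1379.14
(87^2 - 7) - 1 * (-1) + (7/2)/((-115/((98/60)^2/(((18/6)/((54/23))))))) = 2000396693/264500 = 7562.94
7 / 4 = 1.75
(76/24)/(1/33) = 209/2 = 104.50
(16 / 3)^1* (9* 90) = 4320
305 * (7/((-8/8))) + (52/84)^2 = -941366/441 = -2134.62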